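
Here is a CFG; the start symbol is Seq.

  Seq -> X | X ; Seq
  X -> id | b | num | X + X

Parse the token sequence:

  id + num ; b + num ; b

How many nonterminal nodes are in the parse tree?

[Seq [X [X id] + [X num]] ; [Seq [X [X b] + [X num]] ; [Seq [X b]]]]

10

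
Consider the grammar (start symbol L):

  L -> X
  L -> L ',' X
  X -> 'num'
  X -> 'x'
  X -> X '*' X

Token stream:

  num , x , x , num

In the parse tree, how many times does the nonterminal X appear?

4

[L [L [L [L [X num]] , [X x]] , [X x]] , [X num]]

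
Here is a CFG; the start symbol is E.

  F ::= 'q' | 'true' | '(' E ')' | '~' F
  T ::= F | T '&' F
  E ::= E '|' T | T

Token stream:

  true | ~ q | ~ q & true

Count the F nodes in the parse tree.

6

[E [E [E [T [F true]]] | [T [F ~ [F q]]]] | [T [T [F ~ [F q]]] & [F true]]]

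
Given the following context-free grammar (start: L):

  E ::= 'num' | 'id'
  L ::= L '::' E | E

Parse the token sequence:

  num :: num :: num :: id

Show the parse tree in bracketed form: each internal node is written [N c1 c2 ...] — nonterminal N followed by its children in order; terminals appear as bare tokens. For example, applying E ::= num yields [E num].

[L [L [L [L [E num]] :: [E num]] :: [E num]] :: [E id]]

L
L :: E
L :: E :: E
L :: E :: E :: E
E :: E :: E :: E
num :: E :: E :: E
num :: num :: E :: E
num :: num :: num :: E
num :: num :: num :: id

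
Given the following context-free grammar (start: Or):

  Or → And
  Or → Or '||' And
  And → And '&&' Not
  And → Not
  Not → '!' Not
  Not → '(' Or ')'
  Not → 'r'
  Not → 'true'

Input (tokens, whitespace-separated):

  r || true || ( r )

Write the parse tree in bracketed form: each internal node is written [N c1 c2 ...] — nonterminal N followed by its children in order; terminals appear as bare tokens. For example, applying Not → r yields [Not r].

[Or [Or [Or [And [Not r]]] || [And [Not true]]] || [And [Not ( [Or [And [Not r]]] )]]]

Or
Or || And
Or || And || And
And || And || And
Not || And || And
r || And || And
r || Not || And
r || true || And
r || true || Not
r || true || ( Or )
r || true || ( And )
r || true || ( Not )
r || true || ( r )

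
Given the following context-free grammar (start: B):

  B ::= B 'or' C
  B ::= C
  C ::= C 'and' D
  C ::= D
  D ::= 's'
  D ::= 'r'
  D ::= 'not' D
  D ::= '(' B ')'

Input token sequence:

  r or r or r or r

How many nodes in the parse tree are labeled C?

4

[B [B [B [B [C [D r]]] or [C [D r]]] or [C [D r]]] or [C [D r]]]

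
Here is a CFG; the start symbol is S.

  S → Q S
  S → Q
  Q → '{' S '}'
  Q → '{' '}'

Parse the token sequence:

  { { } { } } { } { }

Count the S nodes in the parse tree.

[S [Q { [S [Q { }] [S [Q { }]]] }] [S [Q { }] [S [Q { }]]]]

5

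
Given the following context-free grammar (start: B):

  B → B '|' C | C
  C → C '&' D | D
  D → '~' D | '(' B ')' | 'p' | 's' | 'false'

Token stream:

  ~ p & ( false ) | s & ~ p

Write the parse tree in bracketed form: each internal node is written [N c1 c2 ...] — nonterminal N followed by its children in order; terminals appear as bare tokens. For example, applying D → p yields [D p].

B
B | C
C | C
C & D | C
D & D | C
~ D & D | C
~ p & D | C
~ p & ( B ) | C
~ p & ( C ) | C
~ p & ( D ) | C
~ p & ( false ) | C
~ p & ( false ) | C & D
~ p & ( false ) | D & D
~ p & ( false ) | s & D
~ p & ( false ) | s & ~ D
~ p & ( false ) | s & ~ p

[B [B [C [C [D ~ [D p]]] & [D ( [B [C [D false]]] )]]] | [C [C [D s]] & [D ~ [D p]]]]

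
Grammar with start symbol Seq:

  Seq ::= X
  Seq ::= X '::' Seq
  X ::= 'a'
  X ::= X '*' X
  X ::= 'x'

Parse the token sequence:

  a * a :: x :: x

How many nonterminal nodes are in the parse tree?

8

[Seq [X [X a] * [X a]] :: [Seq [X x] :: [Seq [X x]]]]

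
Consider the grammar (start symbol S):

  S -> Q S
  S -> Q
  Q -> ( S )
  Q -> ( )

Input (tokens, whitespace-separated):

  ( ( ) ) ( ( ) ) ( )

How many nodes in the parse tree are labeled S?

[S [Q ( [S [Q ( )]] )] [S [Q ( [S [Q ( )]] )] [S [Q ( )]]]]

5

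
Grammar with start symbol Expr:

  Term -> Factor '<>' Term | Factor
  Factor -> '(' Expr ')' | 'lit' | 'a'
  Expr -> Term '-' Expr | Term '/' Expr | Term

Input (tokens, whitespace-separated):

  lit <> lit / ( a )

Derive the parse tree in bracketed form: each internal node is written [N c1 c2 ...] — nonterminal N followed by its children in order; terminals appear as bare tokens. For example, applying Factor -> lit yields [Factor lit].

Expr
Term / Expr
Factor <> Term / Expr
lit <> Term / Expr
lit <> Factor / Expr
lit <> lit / Expr
lit <> lit / Term
lit <> lit / Factor
lit <> lit / ( Expr )
lit <> lit / ( Term )
lit <> lit / ( Factor )
lit <> lit / ( a )

[Expr [Term [Factor lit] <> [Term [Factor lit]]] / [Expr [Term [Factor ( [Expr [Term [Factor a]]] )]]]]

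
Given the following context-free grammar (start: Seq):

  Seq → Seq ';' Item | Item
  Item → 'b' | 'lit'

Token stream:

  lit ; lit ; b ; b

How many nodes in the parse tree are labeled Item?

4

[Seq [Seq [Seq [Seq [Item lit]] ; [Item lit]] ; [Item b]] ; [Item b]]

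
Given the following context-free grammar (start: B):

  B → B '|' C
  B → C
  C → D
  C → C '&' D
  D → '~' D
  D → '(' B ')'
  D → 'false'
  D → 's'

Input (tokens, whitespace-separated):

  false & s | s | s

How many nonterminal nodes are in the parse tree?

[B [B [B [C [C [D false]] & [D s]]] | [C [D s]]] | [C [D s]]]

11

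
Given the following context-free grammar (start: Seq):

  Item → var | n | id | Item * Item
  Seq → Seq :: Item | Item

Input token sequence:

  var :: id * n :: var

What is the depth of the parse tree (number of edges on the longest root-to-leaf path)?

4

[Seq [Seq [Seq [Item var]] :: [Item [Item id] * [Item n]]] :: [Item var]]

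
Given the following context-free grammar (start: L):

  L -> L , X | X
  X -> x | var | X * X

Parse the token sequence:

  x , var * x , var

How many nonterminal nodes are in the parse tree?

8

[L [L [L [X x]] , [X [X var] * [X x]]] , [X var]]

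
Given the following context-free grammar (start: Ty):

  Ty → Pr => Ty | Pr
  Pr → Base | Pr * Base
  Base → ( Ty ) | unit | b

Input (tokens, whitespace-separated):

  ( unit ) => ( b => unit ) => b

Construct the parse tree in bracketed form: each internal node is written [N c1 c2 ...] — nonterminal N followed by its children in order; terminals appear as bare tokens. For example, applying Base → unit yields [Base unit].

[Ty [Pr [Base ( [Ty [Pr [Base unit]]] )]] => [Ty [Pr [Base ( [Ty [Pr [Base b]] => [Ty [Pr [Base unit]]]] )]] => [Ty [Pr [Base b]]]]]

Ty
Pr => Ty
Base => Ty
( Ty ) => Ty
( Pr ) => Ty
( Base ) => Ty
( unit ) => Ty
( unit ) => Pr => Ty
( unit ) => Base => Ty
( unit ) => ( Ty ) => Ty
( unit ) => ( Pr => Ty ) => Ty
( unit ) => ( Base => Ty ) => Ty
( unit ) => ( b => Ty ) => Ty
( unit ) => ( b => Pr ) => Ty
( unit ) => ( b => Base ) => Ty
( unit ) => ( b => unit ) => Ty
( unit ) => ( b => unit ) => Pr
( unit ) => ( b => unit ) => Base
( unit ) => ( b => unit ) => b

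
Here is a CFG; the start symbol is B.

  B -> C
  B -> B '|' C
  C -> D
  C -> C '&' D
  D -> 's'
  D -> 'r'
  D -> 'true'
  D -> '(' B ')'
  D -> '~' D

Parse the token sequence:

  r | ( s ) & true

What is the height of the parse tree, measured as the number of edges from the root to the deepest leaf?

7

[B [B [C [D r]]] | [C [C [D ( [B [C [D s]]] )]] & [D true]]]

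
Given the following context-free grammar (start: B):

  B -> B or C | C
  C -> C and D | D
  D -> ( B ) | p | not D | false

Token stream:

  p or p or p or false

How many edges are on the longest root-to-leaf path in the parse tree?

6

[B [B [B [B [C [D p]]] or [C [D p]]] or [C [D p]]] or [C [D false]]]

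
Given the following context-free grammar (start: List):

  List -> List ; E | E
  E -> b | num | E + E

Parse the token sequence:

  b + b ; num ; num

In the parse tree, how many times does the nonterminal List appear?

[List [List [List [E [E b] + [E b]]] ; [E num]] ; [E num]]

3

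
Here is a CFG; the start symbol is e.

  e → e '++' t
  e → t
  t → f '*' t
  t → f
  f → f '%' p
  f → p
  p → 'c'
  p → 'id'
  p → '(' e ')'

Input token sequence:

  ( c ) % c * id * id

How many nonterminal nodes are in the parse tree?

[e [t [f [f [p ( [e [t [f [p c]]]] )]] % [p c]] * [t [f [p id]] * [t [f [p id]]]]]]

16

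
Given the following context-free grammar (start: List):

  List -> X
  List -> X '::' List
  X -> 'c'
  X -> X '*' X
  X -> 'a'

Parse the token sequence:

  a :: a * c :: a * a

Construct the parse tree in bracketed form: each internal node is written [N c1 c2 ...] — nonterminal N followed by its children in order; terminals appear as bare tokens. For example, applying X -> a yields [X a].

[List [X a] :: [List [X [X a] * [X c]] :: [List [X [X a] * [X a]]]]]

List
X :: List
a :: List
a :: X :: List
a :: X * X :: List
a :: a * X :: List
a :: a * c :: List
a :: a * c :: X
a :: a * c :: X * X
a :: a * c :: a * X
a :: a * c :: a * a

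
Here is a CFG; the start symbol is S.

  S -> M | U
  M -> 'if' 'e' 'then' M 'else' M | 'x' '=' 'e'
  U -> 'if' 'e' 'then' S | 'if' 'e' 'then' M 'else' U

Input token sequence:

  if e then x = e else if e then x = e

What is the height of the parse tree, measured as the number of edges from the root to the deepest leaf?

[S [U if e then [M x = e] else [U if e then [S [M x = e]]]]]

5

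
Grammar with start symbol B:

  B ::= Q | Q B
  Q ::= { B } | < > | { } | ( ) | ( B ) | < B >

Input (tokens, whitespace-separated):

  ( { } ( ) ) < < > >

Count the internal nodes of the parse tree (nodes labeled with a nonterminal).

10

[B [Q ( [B [Q { }] [B [Q ( )]]] )] [B [Q < [B [Q < >]] >]]]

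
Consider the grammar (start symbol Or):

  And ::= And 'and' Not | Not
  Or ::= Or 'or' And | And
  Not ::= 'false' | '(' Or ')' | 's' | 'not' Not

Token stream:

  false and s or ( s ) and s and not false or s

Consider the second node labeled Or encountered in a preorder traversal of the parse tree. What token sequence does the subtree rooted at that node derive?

false and s or ( s ) and s and not false

[Or [Or [Or [And [And [Not false]] and [Not s]]] or [And [And [And [Not ( [Or [And [Not s]]] )]] and [Not s]] and [Not not [Not false]]]] or [And [Not s]]]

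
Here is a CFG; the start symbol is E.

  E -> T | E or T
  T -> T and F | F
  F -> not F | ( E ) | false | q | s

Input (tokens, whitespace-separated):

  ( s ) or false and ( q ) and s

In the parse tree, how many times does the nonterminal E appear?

[E [E [T [F ( [E [T [F s]]] )]]] or [T [T [T [F false]] and [F ( [E [T [F q]]] )]] and [F s]]]

4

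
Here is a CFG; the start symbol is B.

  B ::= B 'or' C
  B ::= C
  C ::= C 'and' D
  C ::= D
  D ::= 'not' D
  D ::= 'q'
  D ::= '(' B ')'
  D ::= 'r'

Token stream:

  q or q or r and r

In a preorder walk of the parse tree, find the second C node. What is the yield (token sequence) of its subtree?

[B [B [B [C [D q]]] or [C [D q]]] or [C [C [D r]] and [D r]]]

q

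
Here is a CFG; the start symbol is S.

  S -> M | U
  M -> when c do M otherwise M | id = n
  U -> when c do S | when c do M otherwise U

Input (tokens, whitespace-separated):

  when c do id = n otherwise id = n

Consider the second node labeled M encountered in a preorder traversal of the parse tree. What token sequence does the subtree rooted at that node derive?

[S [M when c do [M id = n] otherwise [M id = n]]]

id = n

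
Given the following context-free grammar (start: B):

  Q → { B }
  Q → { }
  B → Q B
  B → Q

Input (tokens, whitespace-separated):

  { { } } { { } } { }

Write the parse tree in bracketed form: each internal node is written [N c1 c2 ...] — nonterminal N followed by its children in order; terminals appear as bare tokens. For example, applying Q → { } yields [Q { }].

B
Q B
{ B } B
{ Q } B
{ { } } B
{ { } } Q B
{ { } } { B } B
{ { } } { Q } B
{ { } } { { } } B
{ { } } { { } } Q
{ { } } { { } } { }

[B [Q { [B [Q { }]] }] [B [Q { [B [Q { }]] }] [B [Q { }]]]]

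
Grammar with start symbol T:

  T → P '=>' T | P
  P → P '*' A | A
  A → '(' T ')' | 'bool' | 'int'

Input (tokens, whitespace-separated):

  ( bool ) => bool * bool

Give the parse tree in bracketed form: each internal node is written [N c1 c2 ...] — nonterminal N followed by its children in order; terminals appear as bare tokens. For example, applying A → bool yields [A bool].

[T [P [A ( [T [P [A bool]]] )]] => [T [P [P [A bool]] * [A bool]]]]

T
P => T
A => T
( T ) => T
( P ) => T
( A ) => T
( bool ) => T
( bool ) => P
( bool ) => P * A
( bool ) => A * A
( bool ) => bool * A
( bool ) => bool * bool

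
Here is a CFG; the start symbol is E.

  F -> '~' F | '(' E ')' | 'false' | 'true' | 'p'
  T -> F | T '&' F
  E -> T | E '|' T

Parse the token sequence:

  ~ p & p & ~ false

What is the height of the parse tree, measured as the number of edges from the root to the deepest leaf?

6

[E [T [T [T [F ~ [F p]]] & [F p]] & [F ~ [F false]]]]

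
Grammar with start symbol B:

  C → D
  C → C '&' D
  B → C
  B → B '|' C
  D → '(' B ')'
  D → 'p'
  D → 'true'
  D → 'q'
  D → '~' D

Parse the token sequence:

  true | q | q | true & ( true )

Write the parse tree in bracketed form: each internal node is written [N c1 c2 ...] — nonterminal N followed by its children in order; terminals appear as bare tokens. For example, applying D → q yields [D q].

[B [B [B [B [C [D true]]] | [C [D q]]] | [C [D q]]] | [C [C [D true]] & [D ( [B [C [D true]]] )]]]

B
B | C
B | C | C
B | C | C | C
C | C | C | C
D | C | C | C
true | C | C | C
true | D | C | C
true | q | C | C
true | q | D | C
true | q | q | C
true | q | q | C & D
true | q | q | D & D
true | q | q | true & D
true | q | q | true & ( B )
true | q | q | true & ( C )
true | q | q | true & ( D )
true | q | q | true & ( true )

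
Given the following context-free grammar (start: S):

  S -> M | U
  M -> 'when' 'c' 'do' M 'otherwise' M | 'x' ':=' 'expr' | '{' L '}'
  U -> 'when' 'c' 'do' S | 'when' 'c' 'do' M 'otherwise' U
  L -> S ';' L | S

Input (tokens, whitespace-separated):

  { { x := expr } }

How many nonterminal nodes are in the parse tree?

8

[S [M { [L [S [M { [L [S [M x := expr]]] }]]] }]]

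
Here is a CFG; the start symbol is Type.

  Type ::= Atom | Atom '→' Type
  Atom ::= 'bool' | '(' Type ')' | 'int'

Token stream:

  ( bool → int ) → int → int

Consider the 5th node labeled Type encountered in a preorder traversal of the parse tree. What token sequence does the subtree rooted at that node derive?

[Type [Atom ( [Type [Atom bool] → [Type [Atom int]]] )] → [Type [Atom int] → [Type [Atom int]]]]

int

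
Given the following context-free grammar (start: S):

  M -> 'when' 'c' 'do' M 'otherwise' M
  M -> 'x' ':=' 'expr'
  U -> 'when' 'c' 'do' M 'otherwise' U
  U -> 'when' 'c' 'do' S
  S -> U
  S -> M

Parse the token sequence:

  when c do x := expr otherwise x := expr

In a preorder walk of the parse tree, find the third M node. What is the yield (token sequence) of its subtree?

x := expr

[S [M when c do [M x := expr] otherwise [M x := expr]]]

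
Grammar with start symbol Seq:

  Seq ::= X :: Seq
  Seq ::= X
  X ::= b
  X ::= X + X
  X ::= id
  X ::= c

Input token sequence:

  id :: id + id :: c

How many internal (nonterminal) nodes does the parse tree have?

8

[Seq [X id] :: [Seq [X [X id] + [X id]] :: [Seq [X c]]]]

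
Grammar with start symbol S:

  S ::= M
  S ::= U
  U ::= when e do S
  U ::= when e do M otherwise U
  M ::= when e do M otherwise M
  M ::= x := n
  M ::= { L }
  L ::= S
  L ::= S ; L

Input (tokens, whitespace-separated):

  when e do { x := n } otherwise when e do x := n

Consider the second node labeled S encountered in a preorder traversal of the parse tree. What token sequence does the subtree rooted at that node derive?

[S [U when e do [M { [L [S [M x := n]]] }] otherwise [U when e do [S [M x := n]]]]]

x := n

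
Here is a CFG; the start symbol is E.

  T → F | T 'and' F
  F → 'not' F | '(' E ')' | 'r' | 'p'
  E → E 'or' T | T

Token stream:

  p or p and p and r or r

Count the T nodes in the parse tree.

5

[E [E [E [T [F p]]] or [T [T [T [F p]] and [F p]] and [F r]]] or [T [F r]]]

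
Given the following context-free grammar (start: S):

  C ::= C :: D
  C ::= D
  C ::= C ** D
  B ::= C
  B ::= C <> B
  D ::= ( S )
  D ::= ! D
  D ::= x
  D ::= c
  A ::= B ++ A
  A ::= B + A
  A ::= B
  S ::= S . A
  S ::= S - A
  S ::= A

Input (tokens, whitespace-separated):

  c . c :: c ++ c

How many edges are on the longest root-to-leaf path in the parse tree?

6

[S [S [A [B [C [D c]]]]] . [A [B [C [C [D c]] :: [D c]]] ++ [A [B [C [D c]]]]]]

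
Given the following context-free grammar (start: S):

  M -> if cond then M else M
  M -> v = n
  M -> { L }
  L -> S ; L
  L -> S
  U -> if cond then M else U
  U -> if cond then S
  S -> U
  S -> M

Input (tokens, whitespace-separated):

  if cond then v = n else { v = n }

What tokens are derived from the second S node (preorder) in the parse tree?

[S [M if cond then [M v = n] else [M { [L [S [M v = n]]] }]]]

v = n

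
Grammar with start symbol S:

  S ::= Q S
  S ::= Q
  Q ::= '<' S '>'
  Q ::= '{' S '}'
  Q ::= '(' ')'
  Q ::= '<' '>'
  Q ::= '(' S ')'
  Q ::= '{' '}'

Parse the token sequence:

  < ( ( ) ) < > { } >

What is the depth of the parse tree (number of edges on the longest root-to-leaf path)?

[S [Q < [S [Q ( [S [Q ( )]] )] [S [Q < >] [S [Q { }]]]] >]]

6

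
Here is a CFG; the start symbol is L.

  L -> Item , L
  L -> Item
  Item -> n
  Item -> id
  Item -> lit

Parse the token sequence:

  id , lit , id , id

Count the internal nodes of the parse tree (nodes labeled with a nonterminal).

[L [Item id] , [L [Item lit] , [L [Item id] , [L [Item id]]]]]

8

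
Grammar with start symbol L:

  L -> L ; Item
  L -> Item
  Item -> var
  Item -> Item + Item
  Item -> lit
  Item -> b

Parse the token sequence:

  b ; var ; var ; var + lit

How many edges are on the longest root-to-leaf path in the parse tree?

[L [L [L [L [Item b]] ; [Item var]] ; [Item var]] ; [Item [Item var] + [Item lit]]]

5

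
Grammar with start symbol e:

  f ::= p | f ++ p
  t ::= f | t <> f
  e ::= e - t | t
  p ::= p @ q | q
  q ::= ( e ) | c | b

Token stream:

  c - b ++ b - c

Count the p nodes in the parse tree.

4

[e [e [e [t [f [p [q c]]]]] - [t [f [f [p [q b]]] ++ [p [q b]]]]] - [t [f [p [q c]]]]]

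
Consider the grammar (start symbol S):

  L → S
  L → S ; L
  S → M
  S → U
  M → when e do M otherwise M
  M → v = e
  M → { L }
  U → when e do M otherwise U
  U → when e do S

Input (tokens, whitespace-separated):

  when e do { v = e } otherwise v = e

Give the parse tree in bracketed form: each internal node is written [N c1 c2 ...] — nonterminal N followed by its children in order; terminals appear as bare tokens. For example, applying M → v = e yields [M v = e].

S
M
when e do M otherwise M
when e do { L } otherwise M
when e do { S } otherwise M
when e do { M } otherwise M
when e do { v = e } otherwise M
when e do { v = e } otherwise v = e

[S [M when e do [M { [L [S [M v = e]]] }] otherwise [M v = e]]]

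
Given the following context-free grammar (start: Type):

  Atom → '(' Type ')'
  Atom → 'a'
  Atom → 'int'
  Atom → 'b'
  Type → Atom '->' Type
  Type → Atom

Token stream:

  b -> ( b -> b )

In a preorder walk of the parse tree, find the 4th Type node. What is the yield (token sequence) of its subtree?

[Type [Atom b] -> [Type [Atom ( [Type [Atom b] -> [Type [Atom b]]] )]]]

b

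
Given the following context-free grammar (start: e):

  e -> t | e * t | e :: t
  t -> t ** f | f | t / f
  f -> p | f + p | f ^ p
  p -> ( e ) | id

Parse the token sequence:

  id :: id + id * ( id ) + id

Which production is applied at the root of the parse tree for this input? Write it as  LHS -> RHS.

e -> e * t

[e [e [e [t [f [p id]]]] :: [t [f [f [p id]] + [p id]]]] * [t [f [f [p ( [e [t [f [p id]]]] )]] + [p id]]]]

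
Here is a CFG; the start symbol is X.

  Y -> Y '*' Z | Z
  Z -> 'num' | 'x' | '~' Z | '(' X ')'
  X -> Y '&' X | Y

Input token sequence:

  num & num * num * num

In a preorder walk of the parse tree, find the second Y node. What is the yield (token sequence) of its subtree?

[X [Y [Z num]] & [X [Y [Y [Y [Z num]] * [Z num]] * [Z num]]]]

num * num * num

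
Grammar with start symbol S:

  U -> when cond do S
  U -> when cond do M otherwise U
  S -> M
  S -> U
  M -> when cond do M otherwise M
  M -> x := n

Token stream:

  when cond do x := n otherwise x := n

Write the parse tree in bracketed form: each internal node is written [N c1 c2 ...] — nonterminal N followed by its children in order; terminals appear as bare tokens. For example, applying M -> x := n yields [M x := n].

S
M
when cond do M otherwise M
when cond do x := n otherwise M
when cond do x := n otherwise x := n

[S [M when cond do [M x := n] otherwise [M x := n]]]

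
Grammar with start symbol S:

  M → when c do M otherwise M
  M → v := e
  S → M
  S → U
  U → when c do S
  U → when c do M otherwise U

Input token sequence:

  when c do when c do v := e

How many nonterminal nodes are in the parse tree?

[S [U when c do [S [U when c do [S [M v := e]]]]]]

6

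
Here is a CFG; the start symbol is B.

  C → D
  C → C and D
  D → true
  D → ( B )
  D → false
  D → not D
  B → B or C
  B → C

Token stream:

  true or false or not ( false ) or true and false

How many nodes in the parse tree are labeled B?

5

[B [B [B [B [C [D true]]] or [C [D false]]] or [C [D not [D ( [B [C [D false]]] )]]]] or [C [C [D true]] and [D false]]]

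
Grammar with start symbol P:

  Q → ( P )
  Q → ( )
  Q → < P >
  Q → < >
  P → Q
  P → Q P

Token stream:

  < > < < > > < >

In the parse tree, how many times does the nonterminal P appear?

[P [Q < >] [P [Q < [P [Q < >]] >] [P [Q < >]]]]

4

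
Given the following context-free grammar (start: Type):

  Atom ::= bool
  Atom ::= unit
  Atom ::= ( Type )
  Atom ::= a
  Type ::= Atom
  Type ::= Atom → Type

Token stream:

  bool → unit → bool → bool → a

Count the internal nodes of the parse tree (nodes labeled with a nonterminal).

10

[Type [Atom bool] → [Type [Atom unit] → [Type [Atom bool] → [Type [Atom bool] → [Type [Atom a]]]]]]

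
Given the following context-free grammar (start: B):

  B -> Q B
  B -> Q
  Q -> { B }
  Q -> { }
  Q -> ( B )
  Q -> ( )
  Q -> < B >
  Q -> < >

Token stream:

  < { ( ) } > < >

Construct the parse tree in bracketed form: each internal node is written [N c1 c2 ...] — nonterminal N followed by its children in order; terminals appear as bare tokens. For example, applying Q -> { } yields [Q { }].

B
Q B
< B > B
< Q > B
< { B } > B
< { Q } > B
< { ( ) } > B
< { ( ) } > Q
< { ( ) } > < >

[B [Q < [B [Q { [B [Q ( )]] }]] >] [B [Q < >]]]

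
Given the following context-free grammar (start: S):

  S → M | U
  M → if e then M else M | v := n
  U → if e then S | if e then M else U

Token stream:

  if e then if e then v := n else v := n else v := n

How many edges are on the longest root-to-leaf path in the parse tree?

[S [M if e then [M if e then [M v := n] else [M v := n]] else [M v := n]]]

4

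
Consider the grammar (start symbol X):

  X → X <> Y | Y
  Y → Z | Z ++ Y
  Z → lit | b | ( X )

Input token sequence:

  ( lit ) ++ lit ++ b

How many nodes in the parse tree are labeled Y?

4

[X [Y [Z ( [X [Y [Z lit]]] )] ++ [Y [Z lit] ++ [Y [Z b]]]]]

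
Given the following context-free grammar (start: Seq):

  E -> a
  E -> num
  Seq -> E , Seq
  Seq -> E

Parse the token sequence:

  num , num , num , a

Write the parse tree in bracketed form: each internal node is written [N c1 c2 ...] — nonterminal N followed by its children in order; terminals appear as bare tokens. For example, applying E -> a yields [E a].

Seq
E , Seq
num , Seq
num , E , Seq
num , num , Seq
num , num , E , Seq
num , num , num , Seq
num , num , num , E
num , num , num , a

[Seq [E num] , [Seq [E num] , [Seq [E num] , [Seq [E a]]]]]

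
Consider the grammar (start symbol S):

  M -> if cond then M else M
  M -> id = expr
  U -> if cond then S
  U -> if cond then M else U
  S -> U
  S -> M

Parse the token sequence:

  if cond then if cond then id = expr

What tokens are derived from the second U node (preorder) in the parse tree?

if cond then id = expr

[S [U if cond then [S [U if cond then [S [M id = expr]]]]]]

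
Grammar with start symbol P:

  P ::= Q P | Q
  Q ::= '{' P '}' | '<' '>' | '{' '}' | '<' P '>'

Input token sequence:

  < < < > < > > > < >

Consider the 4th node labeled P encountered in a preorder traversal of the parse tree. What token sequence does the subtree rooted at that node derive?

[P [Q < [P [Q < [P [Q < >] [P [Q < >]]] >]] >] [P [Q < >]]]

< >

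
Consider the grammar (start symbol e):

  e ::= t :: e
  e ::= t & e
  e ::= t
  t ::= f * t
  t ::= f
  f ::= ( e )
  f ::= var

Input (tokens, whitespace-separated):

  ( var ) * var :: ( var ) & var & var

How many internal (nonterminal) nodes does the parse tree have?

[e [t [f ( [e [t [f var]]] )] * [t [f var]]] :: [e [t [f ( [e [t [f var]]] )]] & [e [t [f var]] & [e [t [f var]]]]]]

20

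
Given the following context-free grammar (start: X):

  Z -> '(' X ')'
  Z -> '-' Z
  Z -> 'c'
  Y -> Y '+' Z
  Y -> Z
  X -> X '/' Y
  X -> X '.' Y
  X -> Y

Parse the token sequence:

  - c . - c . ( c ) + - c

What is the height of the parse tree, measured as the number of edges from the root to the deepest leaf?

7

[X [X [X [Y [Z - [Z c]]]] . [Y [Z - [Z c]]]] . [Y [Y [Z ( [X [Y [Z c]]] )]] + [Z - [Z c]]]]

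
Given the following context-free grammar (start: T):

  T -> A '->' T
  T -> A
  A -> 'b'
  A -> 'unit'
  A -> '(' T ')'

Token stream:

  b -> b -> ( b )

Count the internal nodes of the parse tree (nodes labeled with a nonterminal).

8

[T [A b] -> [T [A b] -> [T [A ( [T [A b]] )]]]]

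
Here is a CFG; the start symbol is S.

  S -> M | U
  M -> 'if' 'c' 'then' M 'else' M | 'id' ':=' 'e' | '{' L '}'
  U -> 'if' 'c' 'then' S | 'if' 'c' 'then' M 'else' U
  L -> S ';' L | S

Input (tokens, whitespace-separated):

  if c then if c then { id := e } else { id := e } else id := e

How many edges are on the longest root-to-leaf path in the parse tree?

[S [M if c then [M if c then [M { [L [S [M id := e]]] }] else [M { [L [S [M id := e]]] }]] else [M id := e]]]

7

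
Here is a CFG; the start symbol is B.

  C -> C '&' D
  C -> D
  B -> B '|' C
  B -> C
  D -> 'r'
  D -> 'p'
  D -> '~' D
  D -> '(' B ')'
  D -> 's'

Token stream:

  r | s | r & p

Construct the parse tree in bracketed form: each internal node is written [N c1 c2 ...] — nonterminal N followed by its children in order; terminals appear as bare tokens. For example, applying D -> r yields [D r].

[B [B [B [C [D r]]] | [C [D s]]] | [C [C [D r]] & [D p]]]

B
B | C
B | C | C
C | C | C
D | C | C
r | C | C
r | D | C
r | s | C
r | s | C & D
r | s | D & D
r | s | r & D
r | s | r & p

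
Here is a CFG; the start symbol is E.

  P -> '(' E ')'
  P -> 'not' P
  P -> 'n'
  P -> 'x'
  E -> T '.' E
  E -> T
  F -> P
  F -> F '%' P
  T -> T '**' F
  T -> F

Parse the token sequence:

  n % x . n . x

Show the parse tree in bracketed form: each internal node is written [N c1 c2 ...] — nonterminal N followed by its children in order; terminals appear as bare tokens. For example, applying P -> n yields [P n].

E
T . E
F . E
F % P . E
P % P . E
n % P . E
n % x . E
n % x . T . E
n % x . F . E
n % x . P . E
n % x . n . E
n % x . n . T
n % x . n . F
n % x . n . P
n % x . n . x

[E [T [F [F [P n]] % [P x]]] . [E [T [F [P n]]] . [E [T [F [P x]]]]]]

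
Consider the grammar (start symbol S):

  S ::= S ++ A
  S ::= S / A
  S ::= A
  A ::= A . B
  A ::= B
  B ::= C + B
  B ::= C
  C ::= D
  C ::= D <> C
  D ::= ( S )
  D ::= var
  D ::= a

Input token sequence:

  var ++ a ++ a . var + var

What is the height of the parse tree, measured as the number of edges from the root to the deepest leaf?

7

[S [S [S [A [B [C [D var]]]]] ++ [A [B [C [D a]]]]] ++ [A [A [B [C [D a]]]] . [B [C [D var]] + [B [C [D var]]]]]]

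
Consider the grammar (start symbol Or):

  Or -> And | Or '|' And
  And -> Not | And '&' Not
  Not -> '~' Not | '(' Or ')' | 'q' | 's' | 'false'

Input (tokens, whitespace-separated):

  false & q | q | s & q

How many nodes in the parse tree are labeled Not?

5

[Or [Or [Or [And [And [Not false]] & [Not q]]] | [And [Not q]]] | [And [And [Not s]] & [Not q]]]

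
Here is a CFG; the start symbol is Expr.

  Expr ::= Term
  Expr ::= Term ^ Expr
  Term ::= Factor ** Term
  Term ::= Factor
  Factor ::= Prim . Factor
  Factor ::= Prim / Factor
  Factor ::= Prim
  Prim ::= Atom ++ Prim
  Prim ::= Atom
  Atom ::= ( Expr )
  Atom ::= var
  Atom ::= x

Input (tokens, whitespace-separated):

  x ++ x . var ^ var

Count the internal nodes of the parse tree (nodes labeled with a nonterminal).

15

[Expr [Term [Factor [Prim [Atom x] ++ [Prim [Atom x]]] . [Factor [Prim [Atom var]]]]] ^ [Expr [Term [Factor [Prim [Atom var]]]]]]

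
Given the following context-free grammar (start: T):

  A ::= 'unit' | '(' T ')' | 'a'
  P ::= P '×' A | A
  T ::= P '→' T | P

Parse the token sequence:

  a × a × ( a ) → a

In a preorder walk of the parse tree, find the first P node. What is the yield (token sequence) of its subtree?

a × a × ( a )

[T [P [P [P [A a]] × [A a]] × [A ( [T [P [A a]]] )]] → [T [P [A a]]]]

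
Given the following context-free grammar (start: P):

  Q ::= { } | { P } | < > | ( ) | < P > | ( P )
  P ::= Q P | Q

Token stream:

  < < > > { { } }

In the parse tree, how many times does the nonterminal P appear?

4

[P [Q < [P [Q < >]] >] [P [Q { [P [Q { }]] }]]]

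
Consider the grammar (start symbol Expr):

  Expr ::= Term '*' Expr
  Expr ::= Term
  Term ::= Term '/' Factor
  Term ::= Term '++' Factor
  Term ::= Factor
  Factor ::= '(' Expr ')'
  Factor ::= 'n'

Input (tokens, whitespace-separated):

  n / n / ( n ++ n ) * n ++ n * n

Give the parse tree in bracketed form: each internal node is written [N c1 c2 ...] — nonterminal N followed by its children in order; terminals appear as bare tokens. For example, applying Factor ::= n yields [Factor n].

Expr
Term * Expr
Term / Factor * Expr
Term / Factor / Factor * Expr
Factor / Factor / Factor * Expr
n / Factor / Factor * Expr
n / n / Factor * Expr
n / n / ( Expr ) * Expr
n / n / ( Term ) * Expr
n / n / ( Term ++ Factor ) * Expr
n / n / ( Factor ++ Factor ) * Expr
n / n / ( n ++ Factor ) * Expr
n / n / ( n ++ n ) * Expr
n / n / ( n ++ n ) * Term * Expr
n / n / ( n ++ n ) * Term ++ Factor * Expr
n / n / ( n ++ n ) * Factor ++ Factor * Expr
n / n / ( n ++ n ) * n ++ Factor * Expr
n / n / ( n ++ n ) * n ++ n * Expr
n / n / ( n ++ n ) * n ++ n * Term
n / n / ( n ++ n ) * n ++ n * Factor
n / n / ( n ++ n ) * n ++ n * n

[Expr [Term [Term [Term [Factor n]] / [Factor n]] / [Factor ( [Expr [Term [Term [Factor n]] ++ [Factor n]]] )]] * [Expr [Term [Term [Factor n]] ++ [Factor n]] * [Expr [Term [Factor n]]]]]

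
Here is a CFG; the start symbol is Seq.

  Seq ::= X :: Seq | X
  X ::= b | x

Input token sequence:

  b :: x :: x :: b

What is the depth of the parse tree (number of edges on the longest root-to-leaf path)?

[Seq [X b] :: [Seq [X x] :: [Seq [X x] :: [Seq [X b]]]]]

5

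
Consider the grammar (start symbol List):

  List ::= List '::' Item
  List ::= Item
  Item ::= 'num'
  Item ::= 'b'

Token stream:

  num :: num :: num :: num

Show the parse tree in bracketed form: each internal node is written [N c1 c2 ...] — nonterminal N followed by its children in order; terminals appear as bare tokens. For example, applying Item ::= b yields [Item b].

[List [List [List [List [Item num]] :: [Item num]] :: [Item num]] :: [Item num]]

List
List :: Item
List :: Item :: Item
List :: Item :: Item :: Item
Item :: Item :: Item :: Item
num :: Item :: Item :: Item
num :: num :: Item :: Item
num :: num :: num :: Item
num :: num :: num :: num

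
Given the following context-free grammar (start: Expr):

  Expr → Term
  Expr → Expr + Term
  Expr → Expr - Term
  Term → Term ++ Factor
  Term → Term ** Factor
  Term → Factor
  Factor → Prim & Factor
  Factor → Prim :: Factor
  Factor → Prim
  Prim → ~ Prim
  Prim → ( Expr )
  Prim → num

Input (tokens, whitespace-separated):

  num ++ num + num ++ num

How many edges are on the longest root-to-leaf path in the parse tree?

[Expr [Expr [Term [Term [Factor [Prim num]]] ++ [Factor [Prim num]]]] + [Term [Term [Factor [Prim num]]] ++ [Factor [Prim num]]]]

6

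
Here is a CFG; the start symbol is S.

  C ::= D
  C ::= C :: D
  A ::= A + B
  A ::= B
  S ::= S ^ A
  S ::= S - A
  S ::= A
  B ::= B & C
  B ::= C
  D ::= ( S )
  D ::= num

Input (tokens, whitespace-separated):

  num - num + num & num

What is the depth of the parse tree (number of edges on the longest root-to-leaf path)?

[S [S [A [B [C [D num]]]]] - [A [A [B [C [D num]]]] + [B [B [C [D num]]] & [C [D num]]]]]

6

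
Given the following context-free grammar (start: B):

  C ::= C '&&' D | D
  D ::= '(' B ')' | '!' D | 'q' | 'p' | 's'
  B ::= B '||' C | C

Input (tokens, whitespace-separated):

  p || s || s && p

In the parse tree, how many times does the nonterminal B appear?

[B [B [B [C [D p]]] || [C [D s]]] || [C [C [D s]] && [D p]]]

3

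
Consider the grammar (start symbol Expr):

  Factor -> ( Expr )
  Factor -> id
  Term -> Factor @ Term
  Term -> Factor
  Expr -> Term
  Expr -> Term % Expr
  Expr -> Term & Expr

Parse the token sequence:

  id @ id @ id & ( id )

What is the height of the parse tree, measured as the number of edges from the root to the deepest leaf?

7

[Expr [Term [Factor id] @ [Term [Factor id] @ [Term [Factor id]]]] & [Expr [Term [Factor ( [Expr [Term [Factor id]]] )]]]]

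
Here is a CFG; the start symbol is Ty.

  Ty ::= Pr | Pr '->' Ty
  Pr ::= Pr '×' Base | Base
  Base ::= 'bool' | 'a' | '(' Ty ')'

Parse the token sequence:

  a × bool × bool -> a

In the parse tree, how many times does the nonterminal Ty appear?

[Ty [Pr [Pr [Pr [Base a]] × [Base bool]] × [Base bool]] -> [Ty [Pr [Base a]]]]

2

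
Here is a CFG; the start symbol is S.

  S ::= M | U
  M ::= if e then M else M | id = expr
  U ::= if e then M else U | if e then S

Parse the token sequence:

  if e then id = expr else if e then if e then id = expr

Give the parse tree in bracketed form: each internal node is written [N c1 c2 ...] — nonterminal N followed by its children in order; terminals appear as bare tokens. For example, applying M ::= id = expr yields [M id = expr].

[S [U if e then [M id = expr] else [U if e then [S [U if e then [S [M id = expr]]]]]]]

S
U
if e then M else U
if e then id = expr else U
if e then id = expr else if e then S
if e then id = expr else if e then U
if e then id = expr else if e then if e then S
if e then id = expr else if e then if e then M
if e then id = expr else if e then if e then id = expr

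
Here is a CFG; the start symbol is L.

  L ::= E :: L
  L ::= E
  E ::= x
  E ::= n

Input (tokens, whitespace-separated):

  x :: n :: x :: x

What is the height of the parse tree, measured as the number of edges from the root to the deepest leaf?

5

[L [E x] :: [L [E n] :: [L [E x] :: [L [E x]]]]]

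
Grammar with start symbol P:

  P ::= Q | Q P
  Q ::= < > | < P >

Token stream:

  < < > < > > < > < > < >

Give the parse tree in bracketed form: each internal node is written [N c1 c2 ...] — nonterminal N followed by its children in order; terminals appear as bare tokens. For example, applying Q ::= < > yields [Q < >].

[P [Q < [P [Q < >] [P [Q < >]]] >] [P [Q < >] [P [Q < >] [P [Q < >]]]]]

P
Q P
< P > P
< Q P > P
< < > P > P
< < > Q > P
< < > < > > P
< < > < > > Q P
< < > < > > < > P
< < > < > > < > Q P
< < > < > > < > < > P
< < > < > > < > < > Q
< < > < > > < > < > < >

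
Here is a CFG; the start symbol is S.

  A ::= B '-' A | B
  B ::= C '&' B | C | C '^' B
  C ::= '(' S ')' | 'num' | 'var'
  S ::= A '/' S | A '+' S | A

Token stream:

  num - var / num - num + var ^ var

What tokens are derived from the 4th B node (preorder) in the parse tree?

[S [A [B [C num]] - [A [B [C var]]]] / [S [A [B [C num]] - [A [B [C num]]]] + [S [A [B [C var] ^ [B [C var]]]]]]]

num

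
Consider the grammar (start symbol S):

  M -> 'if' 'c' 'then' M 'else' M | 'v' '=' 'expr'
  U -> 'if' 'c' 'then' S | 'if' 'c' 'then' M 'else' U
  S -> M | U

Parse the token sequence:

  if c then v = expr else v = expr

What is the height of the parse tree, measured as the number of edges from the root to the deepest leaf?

3

[S [M if c then [M v = expr] else [M v = expr]]]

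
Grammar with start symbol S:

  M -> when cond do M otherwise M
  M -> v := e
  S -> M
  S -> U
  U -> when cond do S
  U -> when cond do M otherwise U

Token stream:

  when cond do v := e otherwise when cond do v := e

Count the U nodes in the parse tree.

2

[S [U when cond do [M v := e] otherwise [U when cond do [S [M v := e]]]]]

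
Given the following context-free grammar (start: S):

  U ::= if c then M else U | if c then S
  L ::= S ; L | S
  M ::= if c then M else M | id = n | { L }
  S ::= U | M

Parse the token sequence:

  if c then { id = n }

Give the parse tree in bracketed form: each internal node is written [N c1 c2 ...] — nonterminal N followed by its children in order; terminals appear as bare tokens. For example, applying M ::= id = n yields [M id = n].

S
U
if c then S
if c then M
if c then { L }
if c then { S }
if c then { M }
if c then { id = n }

[S [U if c then [S [M { [L [S [M id = n]]] }]]]]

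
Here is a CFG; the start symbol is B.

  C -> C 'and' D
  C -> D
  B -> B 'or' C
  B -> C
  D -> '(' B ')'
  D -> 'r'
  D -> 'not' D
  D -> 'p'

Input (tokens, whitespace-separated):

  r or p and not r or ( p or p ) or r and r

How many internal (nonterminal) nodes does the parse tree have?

[B [B [B [B [C [D r]]] or [C [C [D p]] and [D not [D r]]]] or [C [D ( [B [B [C [D p]]] or [C [D p]]] )]]] or [C [C [D r]] and [D r]]]

23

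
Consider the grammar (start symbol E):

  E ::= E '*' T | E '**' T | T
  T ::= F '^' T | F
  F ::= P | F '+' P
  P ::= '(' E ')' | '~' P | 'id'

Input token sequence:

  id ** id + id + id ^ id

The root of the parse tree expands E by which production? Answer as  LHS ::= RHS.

E ::= E '**' T

[E [E [T [F [P id]]]] ** [T [F [F [F [P id]] + [P id]] + [P id]] ^ [T [F [P id]]]]]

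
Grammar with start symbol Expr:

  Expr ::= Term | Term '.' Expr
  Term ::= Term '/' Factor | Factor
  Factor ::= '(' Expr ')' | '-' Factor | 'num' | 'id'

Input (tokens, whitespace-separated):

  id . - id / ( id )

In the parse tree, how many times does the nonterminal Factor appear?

5

[Expr [Term [Factor id]] . [Expr [Term [Term [Factor - [Factor id]]] / [Factor ( [Expr [Term [Factor id]]] )]]]]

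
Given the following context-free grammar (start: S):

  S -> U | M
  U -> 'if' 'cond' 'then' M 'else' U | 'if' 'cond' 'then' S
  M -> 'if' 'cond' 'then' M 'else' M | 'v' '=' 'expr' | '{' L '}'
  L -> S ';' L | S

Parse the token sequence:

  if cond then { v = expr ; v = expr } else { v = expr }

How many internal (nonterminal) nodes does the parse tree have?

13

[S [M if cond then [M { [L [S [M v = expr]] ; [L [S [M v = expr]]]] }] else [M { [L [S [M v = expr]]] }]]]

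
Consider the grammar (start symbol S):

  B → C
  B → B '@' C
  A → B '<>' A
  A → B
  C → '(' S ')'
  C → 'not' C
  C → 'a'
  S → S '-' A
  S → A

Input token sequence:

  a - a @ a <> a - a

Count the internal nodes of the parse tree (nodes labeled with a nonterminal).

17

[S [S [S [A [B [C a]]]] - [A [B [B [C a]] @ [C a]] <> [A [B [C a]]]]] - [A [B [C a]]]]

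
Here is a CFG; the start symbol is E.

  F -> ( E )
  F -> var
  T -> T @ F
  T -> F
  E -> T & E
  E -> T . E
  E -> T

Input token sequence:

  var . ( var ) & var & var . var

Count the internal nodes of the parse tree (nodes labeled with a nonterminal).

18

[E [T [F var]] . [E [T [F ( [E [T [F var]]] )]] & [E [T [F var]] & [E [T [F var]] . [E [T [F var]]]]]]]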